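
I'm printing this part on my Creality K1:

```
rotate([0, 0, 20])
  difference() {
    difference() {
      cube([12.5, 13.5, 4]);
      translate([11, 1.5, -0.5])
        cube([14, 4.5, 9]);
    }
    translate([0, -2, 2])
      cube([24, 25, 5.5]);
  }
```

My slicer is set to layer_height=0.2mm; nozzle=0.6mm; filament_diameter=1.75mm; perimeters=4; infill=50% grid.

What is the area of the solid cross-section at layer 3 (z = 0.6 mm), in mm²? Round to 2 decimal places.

162.00 mm²

At z = 0.6 mm: the cube (footprint 12.5×13.5) is included at this height (area 168.75 mm²); the cube at (11, 1.5) is present — its section is the full 14×4.5 rectangle (area 63.00 mm²); After the difference (first − rest): starting from the 12.5×13.5 cube (168.75 mm²), the 14×4.5 cube at (11, 1.5) partially overlaps it — only the 6.75 mm² overlap (of its 63.00 mm²) is removed, clipping the outline — area = 162.00 mm²; the cube at (0, -2) does not reach this height (z outside [2, 7.5]); After the difference (first − rest): none of the subtracted shapes is present at this height, so that combined region is unchanged — area = 162.00 mm²; (rotated 20° about Z; rotation is an isometry so areas/perimeters/island counts are preserved). Overall, the cross-section is a single solid region. Net area = 162.00 mm².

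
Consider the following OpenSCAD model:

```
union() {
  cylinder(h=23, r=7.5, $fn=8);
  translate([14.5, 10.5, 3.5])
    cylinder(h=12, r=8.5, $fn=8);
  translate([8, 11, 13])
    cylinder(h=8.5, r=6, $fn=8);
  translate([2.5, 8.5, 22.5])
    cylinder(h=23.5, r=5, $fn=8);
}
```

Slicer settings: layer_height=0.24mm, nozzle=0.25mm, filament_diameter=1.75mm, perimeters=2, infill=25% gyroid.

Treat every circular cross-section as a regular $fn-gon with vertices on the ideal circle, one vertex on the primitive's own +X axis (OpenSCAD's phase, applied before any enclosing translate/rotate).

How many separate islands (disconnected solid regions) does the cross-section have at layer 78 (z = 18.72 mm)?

At z = 18.72 mm: the r=7.5 cylinder contributes a regular 8-gon of circumradius 7.5; the cylinder at (14.5, 10.5) does not reach this height (z outside [3.5, 15.5]); the r=6 cylinder at (8, 11) contributes a regular 8-gon of circumradius 6; the cylinder at (2.5, 8.5) is not intersected at this z (z outside [22.5, 46]); Merging all regions: the 2 present regions are separate (no shared area or edge), so areas and boundary lengths simply add and each stays a separate island — 2 connected regions. Overall, the cross-section has 2 separate islands. Island count = 2.

2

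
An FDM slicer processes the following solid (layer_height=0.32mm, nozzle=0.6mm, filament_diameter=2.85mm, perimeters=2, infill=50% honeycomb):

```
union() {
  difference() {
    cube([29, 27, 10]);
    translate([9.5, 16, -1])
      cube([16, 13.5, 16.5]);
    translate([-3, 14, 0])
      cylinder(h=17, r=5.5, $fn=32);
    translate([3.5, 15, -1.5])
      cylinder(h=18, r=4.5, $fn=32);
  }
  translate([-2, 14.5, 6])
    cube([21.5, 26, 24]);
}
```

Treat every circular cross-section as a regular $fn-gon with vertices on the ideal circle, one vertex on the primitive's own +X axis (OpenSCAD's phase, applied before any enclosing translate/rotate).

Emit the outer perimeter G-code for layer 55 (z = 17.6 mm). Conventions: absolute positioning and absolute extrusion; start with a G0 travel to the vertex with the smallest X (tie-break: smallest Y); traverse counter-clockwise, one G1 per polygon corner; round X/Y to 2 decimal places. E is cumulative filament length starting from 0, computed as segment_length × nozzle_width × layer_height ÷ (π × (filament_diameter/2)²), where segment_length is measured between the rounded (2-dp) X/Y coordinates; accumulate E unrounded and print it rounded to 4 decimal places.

G0 X-2.00 Y14.50 Z17.60
G1 X19.50 Y14.50 E0.6471
G1 X19.50 Y40.50 E1.4296
G1 X-2.00 Y40.50 E2.0767
G1 X-2.00 Y14.50 E2.8592

At z = 17.6 mm: the cube is absent (z outside [0, 10]); the cube at (9.5, 16) does not reach this height (z outside [-1, 15.5]); the cylinder at (-3, 14) is absent (z outside [0, 17]); the cylinder at (3.5, 15) does not reach this height (z outside [-1.5, 16.5]); Subtracting the remaining from the first: the first operand is absent here, so nothing remains; the cube at (-2, 14.5) is present — its section is the full 21.5×26 rectangle; Combining (union): only the 21.5×26 cube at (-2, 14.5) is present, so the union is just that shape — 1 connected region. The outline is a single polygon with 4 vertices. Extrusion per mm of travel: 0.6 × 0.32 / (π × 1.425²) = 0.030097. Accumulating E over each segment gives final E = 2.8592.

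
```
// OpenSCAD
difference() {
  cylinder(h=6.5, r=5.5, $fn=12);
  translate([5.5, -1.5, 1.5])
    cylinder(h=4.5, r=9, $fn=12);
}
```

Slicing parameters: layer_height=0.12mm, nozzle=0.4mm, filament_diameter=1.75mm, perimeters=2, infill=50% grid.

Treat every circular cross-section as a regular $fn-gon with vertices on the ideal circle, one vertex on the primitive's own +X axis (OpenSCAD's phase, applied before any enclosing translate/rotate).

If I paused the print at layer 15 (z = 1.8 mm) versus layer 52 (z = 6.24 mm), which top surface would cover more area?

layer 52 (z = 6.24 mm)

Layer 15 (z = 1.8): the r=5.5 cylinder contributes a regular 12-gon of circumradius 5.5 (area = (12/2)·5.500²·sin(360°/12) = 90.75 mm²); the cylinder at (5.5, -1.5): section is a regular 12-gon, circumradius r=9 (area = (12/2)·9.000²·sin(360°/12) = 243.00 mm²); After the difference (first − rest): starting from the r=5.5 cylinder (90.75 mm²), the r=9 cylinder at (5.5, -1.5) partially overlaps it — only the 72.03 mm² overlap (of its 243.00 mm²) is removed, clipping the outline — area = 18.72 mm². So its area = 18.72 mm². Layer 52 (z = 6.24): the r=5.5 cylinder contributes a regular 12-gon of circumradius 5.5 (area = (12/2)·5.500²·sin(360°/12) = 90.75 mm²); the cylinder at (5.5, -1.5) is not intersected at this z (z outside [1.5, 6]); Subtracting the remaining from the first: none of the subtracted shapes is present at this height, so the r=5.5 cylinder is unchanged — area = 90.75 mm². So its area = 90.75 mm². Layer 52 is larger (90.75 vs 18.72 mm²).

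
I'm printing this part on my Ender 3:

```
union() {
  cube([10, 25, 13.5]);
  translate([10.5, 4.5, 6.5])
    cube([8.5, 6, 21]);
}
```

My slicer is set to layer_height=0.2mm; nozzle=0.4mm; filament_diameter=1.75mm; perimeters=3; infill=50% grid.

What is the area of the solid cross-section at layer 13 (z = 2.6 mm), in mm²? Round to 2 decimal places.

250.00 mm²

At z = 2.6 mm: the cube (footprint 10×25) is included at this height (area 250.00 mm²); the cube at (10.5, 4.5) is not intersected at this z (z outside [6.5, 27.5]); Taking the union: only the 10×25 cube is present, so the union is just that shape — area = 250.00 mm². Overall, the cross-section is a single solid region. Net area = 250.00 mm².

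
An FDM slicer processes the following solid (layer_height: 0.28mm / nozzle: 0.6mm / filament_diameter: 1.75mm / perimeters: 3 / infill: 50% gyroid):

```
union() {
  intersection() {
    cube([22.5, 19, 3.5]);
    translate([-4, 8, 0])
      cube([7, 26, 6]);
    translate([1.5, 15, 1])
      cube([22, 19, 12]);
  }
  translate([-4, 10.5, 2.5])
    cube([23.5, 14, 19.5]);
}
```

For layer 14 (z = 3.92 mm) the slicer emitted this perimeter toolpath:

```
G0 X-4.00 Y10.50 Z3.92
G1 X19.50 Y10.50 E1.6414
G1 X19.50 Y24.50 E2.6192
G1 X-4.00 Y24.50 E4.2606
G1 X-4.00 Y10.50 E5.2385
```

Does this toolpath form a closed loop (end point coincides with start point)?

yes

Start point (G0): (-4.00, 10.50). End point (last G1): the path returns to the start — closed.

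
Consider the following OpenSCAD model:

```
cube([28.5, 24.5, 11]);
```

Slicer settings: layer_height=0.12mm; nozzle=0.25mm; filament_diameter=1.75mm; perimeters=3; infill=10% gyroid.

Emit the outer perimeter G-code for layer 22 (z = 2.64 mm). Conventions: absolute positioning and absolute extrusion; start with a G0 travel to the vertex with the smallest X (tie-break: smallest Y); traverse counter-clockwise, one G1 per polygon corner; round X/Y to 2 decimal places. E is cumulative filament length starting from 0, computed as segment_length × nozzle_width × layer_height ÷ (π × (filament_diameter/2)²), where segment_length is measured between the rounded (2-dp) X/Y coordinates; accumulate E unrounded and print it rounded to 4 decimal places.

At z = 2.64 mm: the cube (footprint 28.5×24.5) is included at this height. The outline is a single polygon with 4 vertices. Extrusion per mm of travel: 0.25 × 0.12 / (π × 0.875²) = 0.012473. Accumulating E over each segment gives final E = 1.3221.

G0 X0.00 Y0.00 Z2.64
G1 X28.50 Y0.00 E0.3555
G1 X28.50 Y24.50 E0.6610
G1 X0.00 Y24.50 E1.0165
G1 X0.00 Y0.00 E1.3221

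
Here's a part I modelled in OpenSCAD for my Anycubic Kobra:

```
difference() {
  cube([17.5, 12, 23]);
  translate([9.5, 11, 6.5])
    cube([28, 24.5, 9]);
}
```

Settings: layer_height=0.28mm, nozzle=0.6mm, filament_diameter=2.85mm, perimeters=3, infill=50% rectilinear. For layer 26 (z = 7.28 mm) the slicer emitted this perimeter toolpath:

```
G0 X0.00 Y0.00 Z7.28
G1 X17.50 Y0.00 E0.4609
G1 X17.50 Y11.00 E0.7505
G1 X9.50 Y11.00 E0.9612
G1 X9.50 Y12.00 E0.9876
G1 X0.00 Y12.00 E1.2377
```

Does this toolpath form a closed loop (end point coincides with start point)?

Start point (G0): (0.00, 0.00). End point (last G1): the path does not return to the start — open.

no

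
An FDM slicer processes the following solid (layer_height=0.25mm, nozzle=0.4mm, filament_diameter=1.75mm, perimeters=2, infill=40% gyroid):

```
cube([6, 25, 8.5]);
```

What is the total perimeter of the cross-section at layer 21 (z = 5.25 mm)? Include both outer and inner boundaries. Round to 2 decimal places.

62.00 mm

At z = 5.25 mm: the 6×25 cube contributes its full rectangle (perimeter 62.00 mm). Overall, the cross-section is a single solid region. Total boundary length (outer) = 62.00 mm.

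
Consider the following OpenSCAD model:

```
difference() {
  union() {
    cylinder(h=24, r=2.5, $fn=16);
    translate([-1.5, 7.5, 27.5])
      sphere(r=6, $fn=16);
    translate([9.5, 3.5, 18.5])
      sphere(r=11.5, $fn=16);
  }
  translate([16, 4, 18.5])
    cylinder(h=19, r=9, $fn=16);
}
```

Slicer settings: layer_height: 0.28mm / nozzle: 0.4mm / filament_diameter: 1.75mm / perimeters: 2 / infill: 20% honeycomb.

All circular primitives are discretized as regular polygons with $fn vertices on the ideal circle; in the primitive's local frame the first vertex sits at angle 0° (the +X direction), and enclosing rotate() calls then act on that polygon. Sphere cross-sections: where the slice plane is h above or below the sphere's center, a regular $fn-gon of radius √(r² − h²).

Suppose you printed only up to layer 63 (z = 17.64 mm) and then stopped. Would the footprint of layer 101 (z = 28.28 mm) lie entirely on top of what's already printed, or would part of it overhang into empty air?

Compare the two slices. At z = 17.64: the r=2.5 cylinder gives a regular 16-gon of circumradius 2.5 (constant along its height) (area = (16/2)·2.500²·sin(360°/16) = 19.13 mm²); the sphere at (-1.5, 7.5) is absent (|z−center|=9.860 > r=6); the r=11.5 sphere at (9.5, 3.5) contributes a regular 16-gon of circumradius √(11.5²−0.86²) = 11.468 (area = (16/2)·11.468²·sin(360°/16) = 402.61 mm²); Merging all regions: the regions partially overlap — summed areas 421.75 mm² minus the doubly-counted overlap 14.90 mm² gives 406.85 mm² — area = 406.85 mm²; the cylinder at (16, 4) does not reach this height (z outside [18.5, 37.5]); After the difference (first − rest): none of the subtracted shapes is present at this height, so that combined region is unchanged — area = 406.85 mm². At z = 28.28: the cylinder is absent (z outside [0, 24]); the r=6 sphere at (-1.5, 7.5) contributes a regular 16-gon of circumradius √(6²−0.78²) = 5.949 (area = (16/2)·5.949²·sin(360°/16) = 108.35 mm²); the r=11.5 sphere at (9.5, 3.5) contributes a regular 16-gon of circumradius √(11.5²−9.78²) = 6.050 (area = (16/2)·6.050²·sin(360°/16) = 112.05 mm²); Merging all regions: the regions partially overlap — summed areas 220.40 mm² minus the doubly-counted overlap 0.21 mm² gives 220.20 mm² — area = 220.20 mm²; the cylinder at (16, 4): section is a regular 16-gon, circumradius r=9 (area = (16/2)·9.000²·sin(360°/16) = 247.98 mm²); Taking the first minus the rest: starting from that combined region (220.20 mm²), the r=9 cylinder at (16, 4) partially overlaps it — only the 75.62 mm² overlap (of its 247.98 mm²) is removed, clipping the outline — area = 144.57 mm². Checking containment: at z = 28.28 the cross-section extends beyond the z = 17.64 cross-section by about 64.35 mm².

part overhangs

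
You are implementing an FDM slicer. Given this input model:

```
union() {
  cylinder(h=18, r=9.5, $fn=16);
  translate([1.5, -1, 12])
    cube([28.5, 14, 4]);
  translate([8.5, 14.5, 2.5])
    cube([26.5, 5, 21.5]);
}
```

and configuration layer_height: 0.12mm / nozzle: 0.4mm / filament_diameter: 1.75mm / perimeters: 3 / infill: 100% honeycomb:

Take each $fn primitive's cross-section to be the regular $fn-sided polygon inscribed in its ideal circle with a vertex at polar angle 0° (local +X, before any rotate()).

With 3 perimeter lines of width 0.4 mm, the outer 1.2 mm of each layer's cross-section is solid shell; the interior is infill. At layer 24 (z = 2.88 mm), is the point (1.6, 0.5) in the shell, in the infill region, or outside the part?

At z = 2.88 mm: the r=9.5 cylinder gives a regular 16-gon of circumradius 9.5 (constant along its height); the cube at (1.5, -1) is not intersected at this z (z outside [12, 16]); the cube at (8.5, 14.5) (footprint 26.5×5) is included at this height; Combining (union): the 2 present regions are separate (no shared area or edge), so areas and boundary lengths simply add and each stays a separate island — 2 connected regions. Overall, the cross-section has 2 separate islands. The nearest boundary edge runs (8.78, 3.64)→(9.50, 0.00); distance from the point to it = 7.65 mm. (Shell/infill is judged within the island containing the point — the largest one.) The point is inside the cross-section and 7.65 mm from the nearest boundary — more than the 1.2 mm shell width (3 × 0.4), so it's in the infill interior.

infill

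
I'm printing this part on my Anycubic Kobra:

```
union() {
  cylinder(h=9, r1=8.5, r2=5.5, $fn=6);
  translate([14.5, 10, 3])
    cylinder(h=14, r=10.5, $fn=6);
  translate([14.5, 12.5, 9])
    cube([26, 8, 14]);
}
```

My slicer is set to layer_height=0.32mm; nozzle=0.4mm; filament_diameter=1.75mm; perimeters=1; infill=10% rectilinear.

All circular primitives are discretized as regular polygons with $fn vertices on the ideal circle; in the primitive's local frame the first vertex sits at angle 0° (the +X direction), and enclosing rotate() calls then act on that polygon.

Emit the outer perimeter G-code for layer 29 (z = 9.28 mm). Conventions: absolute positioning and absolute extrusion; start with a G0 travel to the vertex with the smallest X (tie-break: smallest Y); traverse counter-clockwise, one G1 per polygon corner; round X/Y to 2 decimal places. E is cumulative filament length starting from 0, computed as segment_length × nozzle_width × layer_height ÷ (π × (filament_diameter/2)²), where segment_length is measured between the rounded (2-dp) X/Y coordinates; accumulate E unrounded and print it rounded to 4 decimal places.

G0 X4.00 Y10.00 Z9.28
G1 X9.25 Y0.91 E0.5586
G1 X19.75 Y0.91 E1.1174
G1 X25.00 Y10.00 E1.6760
G1 X23.56 Y12.50 E1.8295
G1 X40.50 Y12.50 E2.7310
G1 X40.50 Y20.50 E3.1568
G1 X14.50 Y20.50 E4.5404
G1 X14.50 Y19.09 E4.6154
G1 X9.25 Y19.09 E4.8948
G1 X4.00 Y10.00 E5.4534

At z = 9.28 mm: the cone does not reach this height (z outside [0, 9]); the r=10.5 cylinder at (14.5, 10) gives a regular 6-gon of circumradius 10.5 (constant along its height); the 26×8 cube at (14.5, 12.5) contributes its full rectangle; Combining (union): the regions partially overlap (shared area 47.16 mm²), so overlapping operands fuse into one piece — 1 connected region. The outline is a single polygon with 10 vertices. Extrusion per mm of travel: 0.4 × 0.32 / (π × 0.875²) = 0.053216. Accumulating E over each segment gives final E = 5.4534.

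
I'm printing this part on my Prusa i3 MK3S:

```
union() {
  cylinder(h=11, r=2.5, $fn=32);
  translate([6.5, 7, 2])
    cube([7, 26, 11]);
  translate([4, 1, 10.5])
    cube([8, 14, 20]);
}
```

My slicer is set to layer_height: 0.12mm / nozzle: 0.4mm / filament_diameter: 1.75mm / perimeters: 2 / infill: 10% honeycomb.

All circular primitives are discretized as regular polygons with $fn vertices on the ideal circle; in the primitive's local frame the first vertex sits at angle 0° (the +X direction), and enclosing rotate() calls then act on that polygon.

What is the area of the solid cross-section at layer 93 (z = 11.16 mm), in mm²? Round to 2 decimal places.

250.00 mm²

At z = 11.16 mm: the cylinder does not reach this height (z outside [0, 11]); the 7×26 cube at (6.5, 7) contributes its full rectangle (area 182.00 mm²); the cube at (4, 1) is present — its section is the full 8×14 rectangle (area 112.00 mm²); Taking the union: the regions partially overlap — summed areas 294.00 mm² minus the doubly-counted overlap 44.00 mm² gives 250.00 mm² — area = 250.00 mm². Overall, the cross-section is a single solid region. Net area = 250.00 mm².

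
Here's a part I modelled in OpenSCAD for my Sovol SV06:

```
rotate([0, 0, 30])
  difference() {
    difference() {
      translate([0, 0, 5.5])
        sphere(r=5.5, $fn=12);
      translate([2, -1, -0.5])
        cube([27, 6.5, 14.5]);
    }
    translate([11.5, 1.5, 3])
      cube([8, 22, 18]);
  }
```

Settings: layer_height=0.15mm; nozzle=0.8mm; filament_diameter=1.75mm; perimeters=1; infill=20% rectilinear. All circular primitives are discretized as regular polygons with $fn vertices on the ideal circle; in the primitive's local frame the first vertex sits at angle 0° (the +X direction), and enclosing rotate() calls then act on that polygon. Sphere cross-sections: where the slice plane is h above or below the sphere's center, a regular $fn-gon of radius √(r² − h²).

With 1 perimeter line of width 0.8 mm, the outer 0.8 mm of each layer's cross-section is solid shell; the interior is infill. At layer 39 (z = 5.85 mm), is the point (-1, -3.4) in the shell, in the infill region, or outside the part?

At z = 5.85 mm: the r=5.5 sphere slices to a regular 12-gon of circumradius 5.489 (√(r²−h²) with h=0.35 from center); the cube at (2, -1) is present — its section is the full 27×6.5 rectangle; After the difference (first − rest): starting from the r=5.5 sphere, the 27×6.5 cube at (2, -1) partially overlaps it — only the 15.51 mm² overlap (of its 175.50 mm²) is removed, clipping the outline — 1 connected region; the 8×22 cube at (11.5, 1.5) contributes its full rectangle; Taking the first minus the rest: starting from the result so far, the 8×22 cube at (11.5, 1.5) misses the remaining region (no effect) — 1 connected region; (rotated 30° about Z; rotation is an isometry so areas/perimeters/island counts are preserved). Overall, the cross-section is a single solid region. Undo the 30° rotation: the query point maps to (-2.566, -2.444) in the un-rotated model frame. The nearest boundary edge runs (-2.74, -4.75)→(-4.75, -2.74); distance from the point to it = 1.76 mm. The point is inside the cross-section and 1.76 mm from the nearest boundary — more than the 0.8 mm shell width (1 × 0.8), so it's in the infill interior.

infill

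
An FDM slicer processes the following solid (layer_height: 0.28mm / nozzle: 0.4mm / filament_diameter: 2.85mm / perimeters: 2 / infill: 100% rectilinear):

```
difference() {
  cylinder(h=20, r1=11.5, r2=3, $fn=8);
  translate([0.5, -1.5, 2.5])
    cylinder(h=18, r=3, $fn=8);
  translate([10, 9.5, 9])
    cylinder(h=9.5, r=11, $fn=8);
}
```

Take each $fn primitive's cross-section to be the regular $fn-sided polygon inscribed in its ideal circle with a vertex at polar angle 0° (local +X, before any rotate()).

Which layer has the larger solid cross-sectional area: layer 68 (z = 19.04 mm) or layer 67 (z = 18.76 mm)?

Layer 68 (z = 19.04): the cone contributes a regular 8-gon of circumradius 3.408 (interpolated between r1=11.5 and r2=3 at t=0.952) (area = (8/2)·3.408²·sin(360°/8) = 32.85 mm²); the r=3 cylinder at (0.5, -1.5) gives a regular 8-gon of circumradius 3 (constant along its height) (area = (8/2)·3.000²·sin(360°/8) = 25.46 mm²); the cylinder at (10, 9.5) does not reach this height (z outside [9, 18.5]); Taking the first minus the rest: starting from the cone (32.85 mm²), the r=3 cylinder at (0.5, -1.5) partially overlaps it — only the 19.27 mm² overlap (of its 25.46 mm²) is removed, clipping the outline — area = 13.58 mm². So its area = 13.58 mm². Layer 67 (z = 18.76): the cone: at t=0.938 of its height the radius interpolates to r₁+(r₂−r₁)t = 3.527, giving a regular 8-gon of that circumradius (area = (8/2)·3.527²·sin(360°/8) = 35.18 mm²); the r=3 cylinder at (0.5, -1.5) gives a regular 8-gon of circumradius 3 (constant along its height) (area = (8/2)·3.000²·sin(360°/8) = 25.46 mm²); the cylinder at (10, 9.5) is not intersected at this z (z outside [9, 18.5]); After the difference (first − rest): starting from the cone (35.18 mm²), the r=3 cylinder at (0.5, -1.5) partially overlaps it — only the 20.01 mm² overlap (of its 25.46 mm²) is removed, clipping the outline — area = 15.17 mm². So its area = 15.17 mm². Layer 67 is larger (15.17 vs 13.58 mm²).

layer 67 (z = 18.76 mm)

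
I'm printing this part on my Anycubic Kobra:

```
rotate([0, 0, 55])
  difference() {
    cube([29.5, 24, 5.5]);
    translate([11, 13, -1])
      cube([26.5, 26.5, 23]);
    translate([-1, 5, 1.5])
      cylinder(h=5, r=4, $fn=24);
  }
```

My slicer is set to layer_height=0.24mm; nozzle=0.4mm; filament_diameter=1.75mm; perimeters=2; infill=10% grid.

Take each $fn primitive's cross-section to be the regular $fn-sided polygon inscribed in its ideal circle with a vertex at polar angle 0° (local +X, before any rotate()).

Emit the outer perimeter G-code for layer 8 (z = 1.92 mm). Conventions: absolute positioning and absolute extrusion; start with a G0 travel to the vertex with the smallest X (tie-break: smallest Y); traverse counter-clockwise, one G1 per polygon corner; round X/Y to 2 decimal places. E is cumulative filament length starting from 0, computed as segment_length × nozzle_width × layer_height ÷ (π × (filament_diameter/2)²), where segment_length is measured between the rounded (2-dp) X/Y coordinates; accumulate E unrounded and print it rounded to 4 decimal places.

At z = 1.92 mm: the cube (footprint 29.5×24) is included at this height; the 26.5×26.5 cube at (11, 13) contributes its full rectangle; the r=4 cylinder at (-1, 5) contributes a regular 24-gon of circumradius 4; Taking the first minus the rest: starting from the 29.5×24 cube, the 26.5×26.5 cube at (11, 13) partially overlaps it — only the 203.50 mm² overlap (of its 702.25 mm²) is removed, clipping the outline; the r=4 cylinder at (-1, 5) partially overlaps it — only the 16.98 mm² overlap (of its 49.69 mm²) is removed, clipping the outline — 1 connected region; (whole slice rotated 55° about Z — lengths, areas and connectivity unchanged). The outline is a single polygon with 19 vertices. Extrusion per mm of travel: 0.4 × 0.24 / (π × 0.875²) = 0.039912. Accumulating E over each segment gives final E = 4.3813.

G0 X-19.66 Y13.77 Z1.92
G1 X-7.26 Y5.09 E0.6041
G1 X-7.24 Y5.11 E0.6052
G1 X-6.36 Y5.67 E0.6469
G1 X-5.36 Y5.99 E0.6888
G1 X-4.32 Y6.03 E0.7303
G1 X-3.30 Y5.81 E0.7720
G1 X-2.38 Y5.33 E0.8134
G1 X-1.61 Y4.62 E0.8552
G1 X-1.04 Y3.74 E0.8970
G1 X-0.73 Y2.74 E0.9388
G1 X-0.68 Y1.70 E0.9804
G1 X-0.91 Y0.68 E1.0221
G1 X-0.93 Y0.65 E1.0235
G1 X0.00 Y0.00 E1.0688
G1 X16.92 Y24.16 E2.2461
G1 X6.27 Y31.62 E2.7650
G1 X-4.34 Y16.47 E3.5032
G1 X-13.35 Y22.78 E3.9423
G1 X-19.66 Y13.77 E4.3813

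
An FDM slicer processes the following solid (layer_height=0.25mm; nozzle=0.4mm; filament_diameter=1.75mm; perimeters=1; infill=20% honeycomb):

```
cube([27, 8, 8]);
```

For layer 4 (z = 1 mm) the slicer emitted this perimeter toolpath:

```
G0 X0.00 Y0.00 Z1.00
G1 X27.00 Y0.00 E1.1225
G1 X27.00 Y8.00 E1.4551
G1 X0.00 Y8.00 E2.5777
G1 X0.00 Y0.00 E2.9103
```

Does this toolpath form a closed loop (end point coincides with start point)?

yes

Start point (G0): (0.00, 0.00). End point (last G1): the path returns to the start — closed.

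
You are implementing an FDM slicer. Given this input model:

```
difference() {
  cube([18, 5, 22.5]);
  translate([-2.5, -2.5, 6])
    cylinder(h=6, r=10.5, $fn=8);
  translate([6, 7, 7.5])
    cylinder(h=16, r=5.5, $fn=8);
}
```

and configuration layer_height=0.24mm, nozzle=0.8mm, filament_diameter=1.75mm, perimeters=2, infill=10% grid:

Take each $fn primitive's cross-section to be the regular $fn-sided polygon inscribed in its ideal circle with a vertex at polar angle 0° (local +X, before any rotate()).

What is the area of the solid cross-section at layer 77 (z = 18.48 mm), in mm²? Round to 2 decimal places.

At z = 18.48 mm: the 18×5 cube contributes its full rectangle (area 90.00 mm²); the cylinder at (-2.5, -2.5) is absent (z outside [6, 12]); the r=5.5 cylinder at (6, 7) gives a regular 8-gon of circumradius 5.5 (constant along its height) (area = (8/2)·5.500²·sin(360°/8) = 85.56 mm²); Taking the first minus the rest: starting from the 18×5 cube (90.00 mm²), the r=5.5 cylinder at (6, 7) partially overlaps it — only the 22.44 mm² overlap (of its 85.56 mm²) is removed, clipping the outline — area = 67.56 mm². Overall, the cross-section is a single solid region. Net area = 67.56 mm².

67.56 mm²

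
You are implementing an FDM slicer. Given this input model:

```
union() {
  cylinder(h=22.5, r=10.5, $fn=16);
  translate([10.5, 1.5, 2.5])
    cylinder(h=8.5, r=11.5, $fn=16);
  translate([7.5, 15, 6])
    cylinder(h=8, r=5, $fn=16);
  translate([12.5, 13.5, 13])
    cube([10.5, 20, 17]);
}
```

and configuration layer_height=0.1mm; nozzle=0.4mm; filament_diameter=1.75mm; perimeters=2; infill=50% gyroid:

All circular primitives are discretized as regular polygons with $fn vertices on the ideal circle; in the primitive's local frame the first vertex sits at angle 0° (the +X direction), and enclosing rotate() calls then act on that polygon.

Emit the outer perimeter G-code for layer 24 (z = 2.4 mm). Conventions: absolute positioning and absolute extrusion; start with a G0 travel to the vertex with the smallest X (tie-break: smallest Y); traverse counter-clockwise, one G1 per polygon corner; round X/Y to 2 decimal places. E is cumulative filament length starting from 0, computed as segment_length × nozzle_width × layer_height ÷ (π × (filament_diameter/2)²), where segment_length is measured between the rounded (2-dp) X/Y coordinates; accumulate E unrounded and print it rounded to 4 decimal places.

G0 X-10.50 Y0.00 Z2.40
G1 X-9.70 Y-4.02 E0.0682
G1 X-7.42 Y-7.42 E0.1362
G1 X-4.02 Y-9.70 E0.2043
G1 X0.00 Y-10.50 E0.2725
G1 X4.02 Y-9.70 E0.3406
G1 X7.42 Y-7.42 E0.4087
G1 X9.70 Y-4.02 E0.4768
G1 X10.50 Y0.00 E0.5450
G1 X9.70 Y4.02 E0.6131
G1 X7.42 Y7.42 E0.6812
G1 X4.02 Y9.70 E0.7493
G1 X0.00 Y10.50 E0.8175
G1 X-4.02 Y9.70 E0.8856
G1 X-7.42 Y7.42 E0.9537
G1 X-9.70 Y4.02 E1.0218
G1 X-10.50 Y0.00 E1.0899

At z = 2.4 mm: the r=10.5 cylinder contributes a regular 16-gon of circumradius 10.5; the cylinder at (10.5, 1.5) is not intersected at this z (z outside [2.5, 11]); the cylinder at (7.5, 15) does not reach this height (z outside [6, 14]); the cube at (12.5, 13.5) does not reach this height (z outside [13, 30]); Taking the union: only the r=10.5 cylinder is present, so the union is just that shape — 1 connected region. The outline is a single polygon with 16 vertices. Extrusion per mm of travel: 0.4 × 0.1 / (π × 0.875²) = 0.016630. Accumulating E over each segment gives final E = 1.0899.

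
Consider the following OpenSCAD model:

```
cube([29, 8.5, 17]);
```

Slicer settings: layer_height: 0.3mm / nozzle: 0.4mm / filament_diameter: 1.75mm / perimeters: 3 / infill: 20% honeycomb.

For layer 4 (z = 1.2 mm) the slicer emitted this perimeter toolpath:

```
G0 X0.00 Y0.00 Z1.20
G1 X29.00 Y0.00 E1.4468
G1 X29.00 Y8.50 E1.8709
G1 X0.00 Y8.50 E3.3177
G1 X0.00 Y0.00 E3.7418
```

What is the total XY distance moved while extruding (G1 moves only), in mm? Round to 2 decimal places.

75.00 mm

Sum the Euclidean lengths of each G1 segment: total = 75.00 mm.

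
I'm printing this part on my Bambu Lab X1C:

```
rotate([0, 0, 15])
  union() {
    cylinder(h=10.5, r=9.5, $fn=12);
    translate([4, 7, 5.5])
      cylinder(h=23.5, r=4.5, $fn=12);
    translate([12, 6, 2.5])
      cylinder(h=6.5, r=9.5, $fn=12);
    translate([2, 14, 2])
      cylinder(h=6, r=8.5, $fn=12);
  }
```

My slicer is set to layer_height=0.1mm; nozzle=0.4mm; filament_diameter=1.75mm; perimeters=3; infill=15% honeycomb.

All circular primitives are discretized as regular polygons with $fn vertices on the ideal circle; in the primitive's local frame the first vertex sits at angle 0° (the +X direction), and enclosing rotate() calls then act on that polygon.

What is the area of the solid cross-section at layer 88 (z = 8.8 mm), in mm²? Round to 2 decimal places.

At z = 8.8 mm: the r=9.5 cylinder contributes a regular 12-gon of circumradius 9.5 (area = (12/2)·9.500²·sin(360°/12) = 270.75 mm²); the r=4.5 cylinder at (4, 7) gives a regular 12-gon of circumradius 4.5 (constant along its height) (area = (12/2)·4.500²·sin(360°/12) = 60.75 mm²); the cylinder at (12, 6): section is a regular 12-gon, circumradius r=9.5 (area = (12/2)·9.500²·sin(360°/12) = 270.75 mm²); the cylinder at (2, 14) does not reach this height (z outside [2, 8]); Merging all regions: the regions partially overlap — summed areas 602.25 mm² minus the doubly-counted overlap 100.45 mm² gives 501.80 mm² — area = 501.80 mm²; (rotated 15° about Z; rotation is an isometry so areas/perimeters/island counts are preserved). Overall, the cross-section is a single solid region. Net area = 501.80 mm².

501.80 mm²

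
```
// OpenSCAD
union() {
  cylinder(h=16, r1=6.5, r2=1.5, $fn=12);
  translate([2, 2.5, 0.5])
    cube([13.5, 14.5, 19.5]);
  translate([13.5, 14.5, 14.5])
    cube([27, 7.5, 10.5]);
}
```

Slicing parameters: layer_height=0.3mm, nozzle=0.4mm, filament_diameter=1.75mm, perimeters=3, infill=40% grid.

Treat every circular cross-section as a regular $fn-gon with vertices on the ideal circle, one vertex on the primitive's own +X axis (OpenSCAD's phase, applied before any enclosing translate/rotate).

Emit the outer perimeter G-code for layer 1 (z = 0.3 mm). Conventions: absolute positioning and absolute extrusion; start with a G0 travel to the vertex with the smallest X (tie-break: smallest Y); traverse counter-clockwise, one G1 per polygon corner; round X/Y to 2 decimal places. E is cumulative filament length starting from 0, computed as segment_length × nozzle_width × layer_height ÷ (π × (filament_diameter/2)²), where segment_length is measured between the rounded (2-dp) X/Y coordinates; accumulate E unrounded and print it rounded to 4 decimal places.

G0 X-6.41 Y0.00 Z0.30
G1 X-5.55 Y-3.20 E0.1653
G1 X-3.20 Y-5.55 E0.3311
G1 X0.00 Y-6.41 E0.4964
G1 X3.20 Y-5.55 E0.6617
G1 X5.55 Y-3.20 E0.8276
G1 X6.41 Y0.00 E0.9929
G1 X5.55 Y3.20 E1.1582
G1 X3.20 Y5.55 E1.3240
G1 X0.00 Y6.41 E1.4893
G1 X-3.20 Y5.55 E1.6546
G1 X-5.55 Y3.20 E1.8204
G1 X-6.41 Y0.00 E1.9857

At z = 0.3 mm: the cone (r1=6.5→r2=1.5) has section circumradius 6.406 here — a regular 12-gon; the cube at (2, 2.5) does not reach this height (z outside [0.5, 20]); the cube at (13.5, 14.5) is not intersected at this z (z outside [14.5, 25]); Merging all regions: only the cone is present, so the union is just that shape — 1 connected region. The outline is a single polygon with 12 vertices. Extrusion per mm of travel: 0.4 × 0.3 / (π × 0.875²) = 0.049890. Accumulating E over each segment gives final E = 1.9857.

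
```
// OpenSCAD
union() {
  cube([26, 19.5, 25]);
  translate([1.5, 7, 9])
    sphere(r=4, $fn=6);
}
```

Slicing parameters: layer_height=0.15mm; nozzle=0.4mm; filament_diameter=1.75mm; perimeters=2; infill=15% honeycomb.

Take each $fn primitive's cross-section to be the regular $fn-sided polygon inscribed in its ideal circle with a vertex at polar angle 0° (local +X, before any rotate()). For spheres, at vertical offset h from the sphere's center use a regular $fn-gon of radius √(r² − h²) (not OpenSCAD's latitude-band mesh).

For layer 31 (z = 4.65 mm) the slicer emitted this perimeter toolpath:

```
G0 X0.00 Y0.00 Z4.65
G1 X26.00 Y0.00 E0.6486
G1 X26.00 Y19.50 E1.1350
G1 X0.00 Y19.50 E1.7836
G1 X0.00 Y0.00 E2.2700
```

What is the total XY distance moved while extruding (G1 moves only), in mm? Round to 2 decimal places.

Sum the Euclidean lengths of each G1 segment: total = 91.00 mm.

91.00 mm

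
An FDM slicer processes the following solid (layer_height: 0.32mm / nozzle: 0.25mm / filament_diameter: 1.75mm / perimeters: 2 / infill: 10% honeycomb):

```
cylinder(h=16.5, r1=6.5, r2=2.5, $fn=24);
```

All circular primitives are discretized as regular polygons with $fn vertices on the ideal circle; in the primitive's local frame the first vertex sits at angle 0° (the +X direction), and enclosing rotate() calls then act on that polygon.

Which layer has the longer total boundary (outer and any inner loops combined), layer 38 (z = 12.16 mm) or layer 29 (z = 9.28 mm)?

Layer 38 (z = 12.16): the cone (r1=6.5→r2=2.5) has section circumradius 3.552 here — a regular 24-gon (perimeter = 2·24·3.552·sin(180°/24) = 22.25 mm). So its perimeter = 22.25 mm. Layer 29 (z = 9.28): the cone contributes a regular 24-gon of circumradius 4.250 (interpolated between r1=6.5 and r2=2.5 at t=0.562) (perimeter = 2·24·4.250·sin(180°/24) = 26.63 mm). So its perimeter = 26.63 mm. Layer 29 is larger (26.63 vs 22.25 mm).

layer 29 (z = 9.28 mm)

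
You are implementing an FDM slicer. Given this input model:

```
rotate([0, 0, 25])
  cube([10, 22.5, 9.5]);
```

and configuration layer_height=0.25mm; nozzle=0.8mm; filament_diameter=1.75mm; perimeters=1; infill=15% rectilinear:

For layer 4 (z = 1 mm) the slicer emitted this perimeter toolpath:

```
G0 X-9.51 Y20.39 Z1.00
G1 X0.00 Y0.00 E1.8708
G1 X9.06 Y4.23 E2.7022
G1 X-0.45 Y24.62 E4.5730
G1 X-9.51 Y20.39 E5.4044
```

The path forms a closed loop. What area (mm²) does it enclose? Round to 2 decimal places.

Apply the shoelace formula to the sequence of (X, Y) vertices; enclosed area = 224.96 mm².

224.96 mm²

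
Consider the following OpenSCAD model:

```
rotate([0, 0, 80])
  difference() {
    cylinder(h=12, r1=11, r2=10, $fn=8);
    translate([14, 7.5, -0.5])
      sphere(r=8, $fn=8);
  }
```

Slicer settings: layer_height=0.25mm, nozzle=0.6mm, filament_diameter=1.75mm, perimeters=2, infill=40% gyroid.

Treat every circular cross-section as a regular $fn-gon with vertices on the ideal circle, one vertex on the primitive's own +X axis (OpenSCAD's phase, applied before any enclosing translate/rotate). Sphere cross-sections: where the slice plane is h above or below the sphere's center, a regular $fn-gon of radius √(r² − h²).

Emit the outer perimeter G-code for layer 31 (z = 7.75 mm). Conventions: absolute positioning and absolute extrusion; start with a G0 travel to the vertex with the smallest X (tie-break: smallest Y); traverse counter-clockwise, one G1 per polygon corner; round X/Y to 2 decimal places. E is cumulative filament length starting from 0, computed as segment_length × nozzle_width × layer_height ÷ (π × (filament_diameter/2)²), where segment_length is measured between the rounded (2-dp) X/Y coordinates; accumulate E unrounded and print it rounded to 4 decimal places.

G0 X-10.20 Y1.80 Z7.75
G1 X-8.48 Y-5.94 E0.4945
G1 X-1.80 Y-10.20 E0.9885
G1 X5.94 Y-8.48 E1.4830
G1 X10.20 Y-1.80 E1.9771
G1 X8.48 Y5.94 E2.4716
G1 X1.80 Y10.20 E2.9656
G1 X-5.94 Y8.48 E3.4601
G1 X-10.20 Y1.80 E3.9542

At z = 7.75 mm: the cone (r1=11→r2=10) has section circumradius 10.354 here — a regular 8-gon; the sphere at (14, 7.5) is not intersected at this z (|z−center|=8.250 > r=8); Taking the first minus the rest: none of the subtracted shapes is present at this height, so the cone is unchanged — 1 connected region; (rotated 80° about Z; rotation is an isometry so areas/perimeters/island counts are preserved). The outline is a single polygon with 8 vertices. Extrusion per mm of travel: 0.6 × 0.25 / (π × 0.875²) = 0.062363. Accumulating E over each segment gives final E = 3.9542.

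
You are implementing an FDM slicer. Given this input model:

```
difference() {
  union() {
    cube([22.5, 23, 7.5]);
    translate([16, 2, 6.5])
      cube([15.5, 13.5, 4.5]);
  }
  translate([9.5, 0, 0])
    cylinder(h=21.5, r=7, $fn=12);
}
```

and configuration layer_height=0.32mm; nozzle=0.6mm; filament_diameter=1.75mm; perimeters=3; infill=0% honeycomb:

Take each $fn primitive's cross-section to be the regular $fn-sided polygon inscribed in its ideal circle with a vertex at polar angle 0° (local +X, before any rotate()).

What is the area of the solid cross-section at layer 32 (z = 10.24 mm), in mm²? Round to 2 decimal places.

At z = 10.24 mm: the cube is not intersected at this z (z outside [0, 7.5]); the cube at (16, 2) is present — its section is the full 15.5×13.5 rectangle (area 209.25 mm²); Taking the union: only the 15.5×13.5 cube at (16, 2) is present, so the union is just that shape — area = 209.25 mm²; the r=7 cylinder at (9.5, 0) gives a regular 12-gon of circumradius 7 (constant along its height) (area = (12/2)·7.000²·sin(360°/12) = 147.00 mm²); Subtracting the remaining from the first: starting from the result so far (209.25 mm²), the r=7 cylinder at (9.5, 0) misses the remaining region (no effect) — area = 209.25 mm². Overall, the cross-section is a single solid region. Net area = 209.25 mm².

209.25 mm²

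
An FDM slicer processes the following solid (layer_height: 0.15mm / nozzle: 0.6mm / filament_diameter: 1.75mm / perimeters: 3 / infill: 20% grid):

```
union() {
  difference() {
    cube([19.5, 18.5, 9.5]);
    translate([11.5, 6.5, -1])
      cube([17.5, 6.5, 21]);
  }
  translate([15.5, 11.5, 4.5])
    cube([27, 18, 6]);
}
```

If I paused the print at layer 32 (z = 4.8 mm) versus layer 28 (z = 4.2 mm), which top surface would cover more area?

layer 32 (z = 4.8 mm)

Layer 32 (z = 4.8): the cube (footprint 19.5×18.5) is included at this height (area 360.75 mm²); the cube at (11.5, 6.5) (footprint 17.5×6.5) is included at this height (area 113.75 mm²); Subtracting the remaining from the first: starting from the 19.5×18.5 cube (360.75 mm²), the 17.5×6.5 cube at (11.5, 6.5) partially overlaps it — only the 52.00 mm² overlap (of its 113.75 mm²) is removed, clipping the outline — area = 308.75 mm²; the cube at (15.5, 11.5) is present — its section is the full 27×18 rectangle (area 486.00 mm²); Taking the union: the regions partially overlap — summed areas 794.75 mm² minus the doubly-counted overlap 22.00 mm² gives 772.75 mm² — area = 772.75 mm². So its area = 772.75 mm². Layer 28 (z = 4.2): the cube (footprint 19.5×18.5) is included at this height (area 360.75 mm²); the 17.5×6.5 cube at (11.5, 6.5) contributes its full rectangle (area 113.75 mm²); Taking the first minus the rest: starting from the 19.5×18.5 cube (360.75 mm²), the 17.5×6.5 cube at (11.5, 6.5) partially overlaps it — only the 52.00 mm² overlap (of its 113.75 mm²) is removed, clipping the outline — area = 308.75 mm²; the cube at (15.5, 11.5) does not reach this height (z outside [4.5, 10.5]); Combining (union): only that combined region is present, so the union is just that shape — area = 308.75 mm². So its area = 308.75 mm². Layer 32 is larger (772.75 vs 308.75 mm²).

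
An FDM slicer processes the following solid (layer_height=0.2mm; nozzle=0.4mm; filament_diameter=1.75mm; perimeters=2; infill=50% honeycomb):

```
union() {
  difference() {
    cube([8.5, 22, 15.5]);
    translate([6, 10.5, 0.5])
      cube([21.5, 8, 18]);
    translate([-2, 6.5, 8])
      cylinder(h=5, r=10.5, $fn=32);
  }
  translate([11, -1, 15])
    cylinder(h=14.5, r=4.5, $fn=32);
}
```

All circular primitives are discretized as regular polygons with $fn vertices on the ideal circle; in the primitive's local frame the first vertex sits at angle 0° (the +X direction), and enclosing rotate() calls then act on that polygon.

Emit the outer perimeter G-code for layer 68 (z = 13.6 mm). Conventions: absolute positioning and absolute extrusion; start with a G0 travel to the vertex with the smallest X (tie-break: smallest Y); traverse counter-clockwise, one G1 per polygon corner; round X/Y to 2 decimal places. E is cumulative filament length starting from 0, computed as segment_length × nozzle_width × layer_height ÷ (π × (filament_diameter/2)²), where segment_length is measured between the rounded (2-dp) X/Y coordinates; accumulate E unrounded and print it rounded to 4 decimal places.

G0 X0.00 Y0.00 Z13.60
G1 X8.50 Y0.00 E0.2827
G1 X8.50 Y10.50 E0.6319
G1 X6.00 Y10.50 E0.7151
G1 X6.00 Y18.50 E0.9812
G1 X8.50 Y18.50 E1.0643
G1 X8.50 Y22.00 E1.1807
G1 X0.00 Y22.00 E1.4634
G1 X0.00 Y0.00 E2.1952

At z = 13.6 mm: the cube (footprint 8.5×22) is included at this height; the cube at (6, 10.5) (footprint 21.5×8) is included at this height; the cylinder at (-2, 6.5) is not intersected at this z (z outside [8, 13]); Subtracting the remaining from the first: starting from the 8.5×22 cube, the 21.5×8 cube at (6, 10.5) partially overlaps it — only the 20.00 mm² overlap (of its 172.00 mm²) is removed, clipping the outline — 1 connected region; the cylinder at (11, -1) is absent (z outside [15, 29.5]); Merging all regions: only the result so far is present, so the union is just that shape — 1 connected region. The outline is a single polygon with 8 vertices. Extrusion per mm of travel: 0.4 × 0.2 / (π × 0.875²) = 0.033260. Accumulating E over each segment gives final E = 2.1952.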